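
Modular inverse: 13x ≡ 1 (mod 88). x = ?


Use the extended Euclidean algorithm to write 1 = 13·s + 88·t; then s mod 88 is the inverse.
Euclidean algorithm:
  13 = 0·88 + 13
  88 = 6·13 + 10
  13 = 1·10 + 3
  10 = 3·3 + 1
  3 = 3·1 + 0
gcd(13,88) = 1
Back-substitution gives: 13·(-27) + 88·(4) = 1
So 13⁻¹ ≡ -27 ≡ 61 (mod 88)
Check: 13 × 61 = 793 ≡ 1 (mod 88) ✓

13⁻¹ ≡ 61 (mod 88)


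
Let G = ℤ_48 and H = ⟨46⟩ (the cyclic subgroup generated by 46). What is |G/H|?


|⟨46⟩| = n / gcd(46, 48) = 48 / 2 = 24
H is normal (ℤ_48 is abelian).
|G/H| = |G| / |H| = 48 / 24 = 2

|G/H| = 2


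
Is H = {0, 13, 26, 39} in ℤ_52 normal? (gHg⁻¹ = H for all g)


H = {0, 13, 26, 39} in ℤ_52
ℤ_52 is abelian; every subgroup of an abelian group is normal

Yes, normal subgroup


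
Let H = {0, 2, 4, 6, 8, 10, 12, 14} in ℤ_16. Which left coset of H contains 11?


11 + H = {11 + h (mod 16) : h ∈ H}
11+0=11, 11+2=13, 11+4=15, 11+6=1, 11+8=3, 11+10=5, 11+12=7, 11+14=9
11 + H = {1, 3, 5, 7, 9, 11, 13, 15} = 1 + H

11 + H = {1, 3, 5, 7, 9, 11, 13, 15}


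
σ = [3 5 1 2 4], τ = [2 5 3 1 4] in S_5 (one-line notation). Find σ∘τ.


σ∘τ: apply τ first, then σ
1 →τ 2 →σ 5
2 →τ 5 →σ 4
3 →τ 3 →σ 1
4 →τ 1 →σ 3
5 →τ 4 →σ 2

σ∘τ = [5 4 1 3 2]


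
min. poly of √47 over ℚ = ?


√47 satisfies x² - 47 = 0, irreducible over ℚ since 47 is squarefree

Minimal polynomial: x² - 47


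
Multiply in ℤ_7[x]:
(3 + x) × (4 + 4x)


Expand and collect like terms; reduce coefficients mod 7:
x^0: 3·4 = 12 ≡ 5 (mod 7)
x^1: 3·4 + 1·4 = 16 ≡ 2 (mod 7)
x^2: 1·4 = 4 ≡ 4 (mod 7)
Result: 5 + 2x + 4x^2

f · g = 5 + 2x + 4x^2


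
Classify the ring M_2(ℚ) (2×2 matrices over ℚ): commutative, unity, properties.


Matrix multiplication is non-commutative for n ≥ 2; the identity matrix I is the unity; singular matrices give zero divisors, so not an integral domain
Commutative: No
Integral domain: No
Has unity: Yes

M_2(ℚ) (2×2 matrices over ℚ): Commutative=No, Unity=Yes


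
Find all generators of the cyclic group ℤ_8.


g generates ℤ_n iff gcd(g,n) = 1
Checking each g ∈ {1,...,7}:
gcd(1,8) = 1
gcd(2,8) = 2
gcd(3,8) = 1
gcd(4,8) = 4
gcd(5,8) = 1
gcd(6,8) = 2
gcd(7,8) = 1
Generators: {1, 3, 5, 7}
Number of generators = φ(8) = 4

Generators of ℤ_8 = {1, 3, 5, 7}


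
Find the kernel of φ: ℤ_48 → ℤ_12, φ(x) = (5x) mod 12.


Kernel = preimage of identity
ker(φ) = {x ∈ ℤ_48 : 5x ≡ 0 (mod 12)}. Since 12 | 48, φ is well-defined. The kernel is the cyclic subgroup ⟨12⟩ of ℤ_48 (order 4), i.e. {0, 12, 24, 36}

ker(φ) = {0, 12, 24, 36}


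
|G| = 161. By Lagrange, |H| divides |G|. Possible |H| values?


Lagrange's theorem: |H| divides |G|
|G| = 161
Divisors of 161: 1, 7, 23, 161

Possible subgroup orders: {1, 7, 23, 161}


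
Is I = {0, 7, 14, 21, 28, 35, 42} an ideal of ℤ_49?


Check ideal conditions for I = {0, 7, 14, 21, 28, 35, 42} in ℤ_49:
(1) I is an additive subgroup? Yes
(2) For r ∈ ℤ_49 and a ∈ I: r·a ∈ I? Yes

Yes, I is an ideal of ℤ_49


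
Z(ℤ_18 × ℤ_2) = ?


Z(G) = {g ∈ G | gx = xg for all x ∈ G}
Direct product of abelian groups is abelian, so Z(G) = G

Z(ℤ_18 × ℤ_2) = ℤ_18 × ℤ_2


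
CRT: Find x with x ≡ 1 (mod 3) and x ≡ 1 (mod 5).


m₁ = 3, m₂ = 5, gcd = 1, so CRT applies. M = m₁·m₂ = 15
Let M₁ = M/m₁ = 5, M₂ = M/m₂ = 3
Find y₁ ≡ M₁⁻¹ (mod m₁): 5⁻¹ ≡ 2 (mod 3)
Find y₂ ≡ M₂⁻¹ (mod m₂): 3⁻¹ ≡ 2 (mod 5)
x = a₁·M₁·y₁ + a₂·M₂·y₂ = 1·5·2 + 1·3·2 = 16
Reduce mod 15: x ≡ 1
Check: 1 mod 3 = 1 ✓, 1 mod 5 = 1 ✓

x ≡ 1 (mod 15)


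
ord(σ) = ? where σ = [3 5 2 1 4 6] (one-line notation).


Cycle decomposition: (1 3 2 5 4)
Cycle lengths: 5
Order = lcm(5) = 5

ord(σ) = 5


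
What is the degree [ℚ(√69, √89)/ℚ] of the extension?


[ℚ(√69,√89):ℚ] = [ℚ(√69,√89):ℚ(√69)]·[ℚ(√69):ℚ] = 2·2 = 4

[ℚ(√69, √89)/ℚ] = 4


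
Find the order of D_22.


|D_n| = 2n (n rotations and n reflections)
|D_22| = 2×22 = 44

|D_22| = 44


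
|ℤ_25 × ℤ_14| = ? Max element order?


|ℤ_25 × ℤ_14| = 25 × 14 = 350
Max element order = lcm(25,14) = 350
Cyclic? Yes (gcd=1)

|ℤ_25×ℤ_14| = 350, max element order = 350


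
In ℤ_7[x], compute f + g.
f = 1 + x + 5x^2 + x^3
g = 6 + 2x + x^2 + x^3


Add coefficients mod 7:
x^0: 1 + 6 = 0 (mod 7)
x^1: 1 + 2 = 3 (mod 7)
x^2: 5 + 1 = 6 (mod 7)
x^3: 1 + 1 = 2 (mod 7)
Result: 3x + 6x^2 + 2x^3

f + g = 3x + 6x^2 + 2x^3


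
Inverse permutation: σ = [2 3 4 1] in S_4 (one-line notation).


To find σ⁻¹, swap domain and range:
σ(1) = 2 → σ⁻¹(2) = 1
σ(2) = 3 → σ⁻¹(3) = 2
σ(3) = 4 → σ⁻¹(4) = 3
σ(4) = 1 → σ⁻¹(1) = 4

σ⁻¹ = [4 1 2 3]


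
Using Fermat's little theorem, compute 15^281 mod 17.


Fermat's little theorem: if p is prime and gcd(a,p)=1, then a^(p-1) ≡ 1 (mod p)
p = 17 is prime, gcd(15,17) = 1
Reduce exponent: 281 mod 16 = 9
So 15^281 ≡ 15^9 (mod 17)
15^9 mod 17 = 15

15^281 ≡ 15 (mod 17)


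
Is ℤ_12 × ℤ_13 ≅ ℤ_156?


Comparing ℤ_12 × ℤ_13 and ℤ_156:
gcd(12,13) = 1, so ℤ_12 × ℤ_13 ≅ ℤ_156 (CRT)

Yes, ℤ_12 × ℤ_13 ≅ ℤ_156


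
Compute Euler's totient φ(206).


Factor n: 206 = 2 × 103
φ(n) = n · ∏(1 - 1/p) over distinct primes p | n
φ(206) = 206 · (1 - 1/2) · (1 - 1/103) = 102

φ(206) = 102


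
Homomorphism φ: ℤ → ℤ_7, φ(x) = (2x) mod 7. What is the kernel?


Kernel = preimage of identity
ker(φ) = {x ∈ ℤ : 2x ≡ 0 (mod 7)}. gcd(2,7) = 1, so 2x ≡ 0 (mod 7) ⟺ x ≡ 0 (mod 7/1 = 7). Hence ker(φ) = 7ℤ

ker(φ) = 7ℤ


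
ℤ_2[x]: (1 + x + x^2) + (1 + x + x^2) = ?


Add coefficients mod 2:
x^0: 1 + 1 = 0 (mod 2)
x^1: 1 + 1 = 0 (mod 2)
x^2: 1 + 1 = 0 (mod 2)
Result: 0

f + g = 0


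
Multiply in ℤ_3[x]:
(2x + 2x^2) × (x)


Expand and collect like terms; reduce coefficients mod 3:
x^0: 0·0 = 0 ≡ 0 (mod 3)
x^1: 0·1 + 2·0 = 0 ≡ 0 (mod 3)
x^2: 2·1 + 2·0 = 2 ≡ 2 (mod 3)
x^3: 2·1 = 2 ≡ 2 (mod 3)
Result: 2x^2 + 2x^3

f · g = 2x^2 + 2x^3


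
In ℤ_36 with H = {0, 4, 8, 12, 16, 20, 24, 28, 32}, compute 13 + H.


13 + H = {13 + h (mod 36) : h ∈ H}
13+0=13, 13+4=17, 13+8=21, 13+12=25, 13+16=29, 13+20=33, 13+24=1, 13+28=5, 13+32=9
13 + H = {1, 5, 9, 13, 17, 21, 25, 29, 33} = 1 + H

13 + H = {1, 5, 9, 13, 17, 21, 25, 29, 33}


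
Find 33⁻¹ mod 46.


Use the extended Euclidean algorithm to write 1 = 33·s + 46·t; then s mod 46 is the inverse.
Euclidean algorithm:
  33 = 0·46 + 33
  46 = 1·33 + 13
  33 = 2·13 + 7
  13 = 1·7 + 6
  7 = 1·6 + 1
  6 = 6·1 + 0
gcd(33,46) = 1
Back-substitution gives: 33·(7) + 46·(-5) = 1
So 33⁻¹ ≡ 7 ≡ 7 (mod 46)
Check: 33 × 7 = 231 ≡ 1 (mod 46) ✓

33⁻¹ ≡ 7 (mod 46)


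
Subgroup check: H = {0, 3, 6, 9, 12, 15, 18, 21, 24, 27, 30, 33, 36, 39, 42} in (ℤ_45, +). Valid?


Subgroup test for H = {0, 3, 6, 9, 12, 15, 18, 21, 24, 27, 30, 33, 36, 39, 42} in (ℤ_45, +):
(1) 0 ∈ H? Yes
(2) Closure: for all a,b ∈ H, (a+b) mod 45 ∈ H? Yes
(3) Inverses: for all a ∈ H, -a mod 45 ∈ H? Yes

Yes, H is a subgroup of ℤ_45


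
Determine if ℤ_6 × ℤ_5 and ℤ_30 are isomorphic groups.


Comparing ℤ_6 × ℤ_5 and ℤ_30:
gcd(6,5) = 1, so ℤ_6 × ℤ_5 ≅ ℤ_30 (CRT)

Yes, ℤ_6 × ℤ_5 ≅ ℤ_30


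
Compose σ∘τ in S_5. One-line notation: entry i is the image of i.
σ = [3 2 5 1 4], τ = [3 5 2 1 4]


σ∘τ: apply τ first, then σ
1 →τ 3 →σ 5
2 →τ 5 →σ 4
3 →τ 2 →σ 2
4 →τ 1 →σ 3
5 →τ 4 →σ 1

σ∘τ = [5 4 2 3 1]


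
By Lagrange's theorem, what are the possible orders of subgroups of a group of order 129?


Lagrange's theorem: |H| divides |G|
|G| = 129
Divisors of 129: 1, 3, 43, 129

Possible subgroup orders: {1, 3, 43, 129}


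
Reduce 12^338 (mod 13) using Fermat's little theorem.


Fermat's little theorem: if p is prime and gcd(a,p)=1, then a^(p-1) ≡ 1 (mod p)
p = 13 is prime, gcd(12,13) = 1
Reduce exponent: 338 mod 12 = 2
So 12^338 ≡ 12^2 (mod 13)
12^2 mod 13 = 1

12^338 ≡ 1 (mod 13)


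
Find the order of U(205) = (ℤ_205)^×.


U(n) is the group of units mod n; |U(n)| = φ(n)
|U(205)| = φ(205) = 160

|U(205) = (ℤ_205)^×| = 160


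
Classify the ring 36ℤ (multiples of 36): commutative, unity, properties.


36ℤ is a commutative ring under +,× but has no multiplicative identity (1 ∉ 36ℤ); it has no zero divisors, but without unity it is not an integral domain
Commutative: Yes
Integral domain: No
Has unity: No

36ℤ (multiples of 36): Commutative=Yes, Unity=No


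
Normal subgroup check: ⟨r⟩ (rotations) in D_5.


H = ⟨r⟩ (rotations) in D_5
The rotation subgroup ⟨r⟩ has index 2 in D_5, so it is normal

Yes, normal subgroup


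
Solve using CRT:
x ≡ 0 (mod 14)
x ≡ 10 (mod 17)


m₁ = 14, m₂ = 17, gcd = 1, so CRT applies. M = m₁·m₂ = 238
Let M₁ = M/m₁ = 17, M₂ = M/m₂ = 14
Find y₁ ≡ M₁⁻¹ (mod m₁): 17⁻¹ ≡ 5 (mod 14)
Find y₂ ≡ M₂⁻¹ (mod m₂): 14⁻¹ ≡ 11 (mod 17)
x = a₁·M₁·y₁ + a₂·M₂·y₂ = 0·17·5 + 10·14·11 = 1540
Reduce mod 238: x ≡ 112
Check: 112 mod 14 = 0 ✓, 112 mod 17 = 10 ✓

x ≡ 112 (mod 238)


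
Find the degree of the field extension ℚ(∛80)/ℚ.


∛80 has minimal polynomial x³ - 80 (irreducible over ℚ since 80 is not a perfect cube)

[ℚ(∛80)/ℚ] = 3


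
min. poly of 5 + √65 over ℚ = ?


Let α = 5 + √65. Then α - 5 = √65, so (α - 5)² = 65, giving α² - 10α - 40 = 0. Degree 2 and α ∉ ℚ, so this is the minimal polynomial.

Minimal polynomial: x² - 10x - 40


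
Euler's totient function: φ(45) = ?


Factor n: 45 = 3^2 × 5
φ(n) = n · ∏(1 - 1/p) over distinct primes p | n
φ(45) = 45 · (1 - 1/3) · (1 - 1/5) = 24

φ(45) = 24


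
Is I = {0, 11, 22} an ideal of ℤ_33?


Check ideal conditions for I = {0, 11, 22} in ℤ_33:
(1) I is an additive subgroup? Yes
(2) For r ∈ ℤ_33 and a ∈ I: r·a ∈ I? Yes

Yes, I is an ideal of ℤ_33


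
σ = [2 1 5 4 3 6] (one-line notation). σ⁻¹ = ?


To find σ⁻¹, swap domain and range:
σ(1) = 2 → σ⁻¹(2) = 1
σ(2) = 1 → σ⁻¹(1) = 2
σ(3) = 5 → σ⁻¹(5) = 3
σ(4) = 4 → σ⁻¹(4) = 4
σ(5) = 3 → σ⁻¹(3) = 5
σ(6) = 6 → σ⁻¹(6) = 6

σ⁻¹ = [2 1 5 4 3 6]


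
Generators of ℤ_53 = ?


g generates ℤ_n iff gcd(g,n) = 1
Prime factors of 53: 53
Generators are g ∈ {1,...,52} not divisible by any of these primes.
Generators: {1, 2, 3, 4, 5, 6, 7, 8, 9, 10, 11, 12, 13, 14, 15, 16, 17, 18, 19, 20, 21, 22, 23, 24, 25, 26, 27, 28, 29, 30, 31, 32, 33, 34, 35, 36, 37, 38, 39, 40, 41, 42, 43, 44, 45, 46, 47, 48, 49, 50, 51, 52}
Number of generators = φ(53) = 52

Generators of ℤ_53 = {1, 2, 3, 4, 5, 6, 7, 8, 9, 10, 11, 12, 13, 14, 15, 16, 17, 18, 19, 20, 21, 22, 23, 24, 25, 26, 27, 28, 29, 30, 31, 32, 33, 34, 35, 36, 37, 38, 39, 40, 41, 42, 43, 44, 45, 46, 47, 48, 49, 50, 51, 52}


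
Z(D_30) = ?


Z(G) = {g ∈ G | gx = xg for all x ∈ G}
For even n, Z(D_n) = {e, r^(n/2)}: the 180° rotation r^15 commutes with every reflection and rotation

Z(D_30) = {e, r^15}


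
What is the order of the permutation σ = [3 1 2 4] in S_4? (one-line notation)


Cycle decomposition: (1 3 2)
Cycle lengths: 3
Order = lcm(3) = 3

ord(σ) = 3


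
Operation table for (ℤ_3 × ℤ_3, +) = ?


Elements: {(0,0), (0,1), (0,2), (1,0), (1,1), (1,2), (2,0), (2,1), (2,2)}
Operation: componentwise addition mod (3, 3)
Entry (a, b) = ((a₁+b₁) mod 3, (a₂+b₂) mod 3)

Cayley table:
      | (0,0) | (0,1) | (0,2) | (1,0) | (1,1) | (1,2) | (2,0) | (2,1) | (2,2)
(0,0) | (0,0) | (0,1) | (0,2) | (1,0) | (1,1) | (1,2) | (2,0) | (2,1) | (2,2)
(0,1) | (0,1) | (0,2) | (0,0) | (1,1) | (1,2) | (1,0) | (2,1) | (2,2) | (2,0)
(0,2) | (0,2) | (0,0) | (0,1) | (1,2) | (1,0) | (1,1) | (2,2) | (2,0) | (2,1)
(1,0) | (1,0) | (1,1) | (1,2) | (2,0) | (2,1) | (2,2) | (0,0) | (0,1) | (0,2)
(1,1) | (1,1) | (1,2) | (1,0) | (2,1) | (2,2) | (2,0) | (0,1) | (0,2) | (0,0)
(1,2) | (1,2) | (1,0) | (1,1) | (2,2) | (2,0) | (2,1) | (0,2) | (0,0) | (0,1)
(2,0) | (2,0) | (2,1) | (2,2) | (0,0) | (0,1) | (0,2) | (1,0) | (1,1) | (1,2)
(2,1) | (2,1) | (2,2) | (2,0) | (0,1) | (0,2) | (0,0) | (1,1) | (1,2) | (1,0)
(2,2) | (2,2) | (2,0) | (2,1) | (0,2) | (0,0) | (0,1) | (1,2) | (1,0) | (1,1)


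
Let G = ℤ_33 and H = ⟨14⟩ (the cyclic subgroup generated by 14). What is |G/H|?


|⟨14⟩| = n / gcd(14, 33) = 33 / 1 = 33
H is normal (ℤ_33 is abelian).
|G/H| = |G| / |H| = 33 / 33 = 1

|G/H| = 1


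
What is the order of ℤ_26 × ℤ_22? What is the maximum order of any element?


|ℤ_26 × ℤ_22| = 26 × 22 = 572
Max element order = lcm(26,22) = 286
Cyclic? No (gcd=2)

|ℤ_26×ℤ_22| = 572, max element order = 286


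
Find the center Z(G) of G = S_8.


Z(G) = {g ∈ G | gx = xg for all x ∈ G}
S_n is non-abelian for n ≥ 3; Z(S_8) is trivial

Z(S_8) = {e}


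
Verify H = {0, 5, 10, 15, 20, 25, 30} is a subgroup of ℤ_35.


Subgroup test for H = {0, 5, 10, 15, 20, 25, 30} in (ℤ_35, +):
(1) 0 ∈ H? Yes
(2) Closure: for all a,b ∈ H, (a+b) mod 35 ∈ H? Yes
(3) Inverses: for all a ∈ H, -a mod 35 ∈ H? Yes

Yes, H is a subgroup of ℤ_35


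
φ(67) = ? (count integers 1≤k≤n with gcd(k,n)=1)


Factor n: 67 = 67
φ(n) = n · ∏(1 - 1/p) over distinct primes p | n
φ(67) = 67 · (1 - 1/67) = 66

φ(67) = 66


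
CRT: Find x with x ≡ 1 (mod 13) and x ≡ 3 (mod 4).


m₁ = 13, m₂ = 4, gcd = 1, so CRT applies. M = m₁·m₂ = 52
Let M₁ = M/m₁ = 4, M₂ = M/m₂ = 13
Find y₁ ≡ M₁⁻¹ (mod m₁): 4⁻¹ ≡ 10 (mod 13)
Find y₂ ≡ M₂⁻¹ (mod m₂): 13⁻¹ ≡ 1 (mod 4)
x = a₁·M₁·y₁ + a₂·M₂·y₂ = 1·4·10 + 3·13·1 = 79
Reduce mod 52: x ≡ 27
Check: 27 mod 13 = 1 ✓, 27 mod 4 = 3 ✓

x ≡ 27 (mod 52)


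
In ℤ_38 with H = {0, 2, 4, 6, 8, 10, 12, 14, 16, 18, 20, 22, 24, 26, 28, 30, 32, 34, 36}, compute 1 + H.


1 + H = {1 + h (mod 38) : h ∈ H}
1+0=1, 1+2=3, 1+4=5, 1+6=7, 1+8=9, 1+10=11, 1+12=13, 1+14=15, 1+16=17, 1+18=19, 1+20=21, 1+22=23, 1+24=25, 1+26=27, 1+28=29, 1+30=31, 1+32=33, 1+34=35, 1+36=37

1 + H = {1, 3, 5, 7, 9, 11, 13, 15, 17, 19, 21, 23, 25, 27, 29, 31, 33, 35, 37}


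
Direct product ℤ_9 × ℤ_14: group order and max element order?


|ℤ_9 × ℤ_14| = 9 × 14 = 126
Max element order = lcm(9,14) = 126
Cyclic? Yes (gcd=1)

|ℤ_9×ℤ_14| = 126, max element order = 126


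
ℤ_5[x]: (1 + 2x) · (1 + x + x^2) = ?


Expand and collect like terms; reduce coefficients mod 5:
x^0: 1·1 = 1 ≡ 1 (mod 5)
x^1: 1·1 + 2·1 = 3 ≡ 3 (mod 5)
x^2: 1·1 + 2·1 = 3 ≡ 3 (mod 5)
x^3: 2·1 = 2 ≡ 2 (mod 5)
Result: 1 + 3x + 3x^2 + 2x^3

f · g = 1 + 3x + 3x^2 + 2x^3


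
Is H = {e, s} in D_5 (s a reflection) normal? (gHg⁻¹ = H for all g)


H = {e, s} in D_5 (s a reflection)
r·s·r⁻¹ = sr⁻² ≠ s for n ≥ 3, so {e, s} is not closed under conjugation

No, not a normal subgroup


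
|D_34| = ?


|D_n| = 2n (n rotations and n reflections)
|D_34| = 2×34 = 68

|D_34| = 68


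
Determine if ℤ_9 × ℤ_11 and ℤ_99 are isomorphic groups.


Comparing ℤ_9 × ℤ_11 and ℤ_99:
gcd(9,11) = 1, so ℤ_9 × ℤ_11 ≅ ℤ_99 (CRT)

Yes, ℤ_9 × ℤ_11 ≅ ℤ_99


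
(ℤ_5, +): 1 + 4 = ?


Operation: addition mod 5
1 + 4 = (a + b) mod 5 with a = 1, b = 4

1 + 4 = 0


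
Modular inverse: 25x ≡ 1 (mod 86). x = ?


Use the extended Euclidean algorithm to write 1 = 25·s + 86·t; then s mod 86 is the inverse.
Euclidean algorithm:
  25 = 0·86 + 25
  86 = 3·25 + 11
  25 = 2·11 + 3
  11 = 3·3 + 2
  3 = 1·2 + 1
  2 = 2·1 + 0
gcd(25,86) = 1
Back-substitution gives: 25·(31) + 86·(-9) = 1
So 25⁻¹ ≡ 31 ≡ 31 (mod 86)
Check: 25 × 31 = 775 ≡ 1 (mod 86) ✓

25⁻¹ ≡ 31 (mod 86)


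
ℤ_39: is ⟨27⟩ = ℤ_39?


g generates ℤ_n iff gcd(g, n) = 1
gcd(27, 39) = 3
Since gcd = 3 ≠ 1, ⟨27⟩ has order 13 < 39, so 27 is not a generator.

No, 27 does not generate ℤ_39


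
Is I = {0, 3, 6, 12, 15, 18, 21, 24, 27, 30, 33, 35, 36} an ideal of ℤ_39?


Check ideal conditions for I = {0, 3, 6, 12, 15, 18, 21, 24, 27, 30, 33, 35, 36} in ℤ_39:
(1) I is an additive subgroup? No
(2) For r ∈ ℤ_39 and a ∈ I: r·a ∈ I? No  [counterexample: r=2, a=24, r·a mod 39 = 9 ∉ I]

No, I is not an ideal of ℤ_39


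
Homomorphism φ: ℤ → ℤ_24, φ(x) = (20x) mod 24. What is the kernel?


Kernel = preimage of identity
ker(φ) = {x ∈ ℤ : 20x ≡ 0 (mod 24)}. gcd(20,24) = 4, so 20x ≡ 0 (mod 24) ⟺ x ≡ 0 (mod 24/4 = 6). Hence ker(φ) = 6ℤ

ker(φ) = 6ℤ


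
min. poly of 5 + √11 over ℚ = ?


Let α = 5 + √11. Then α - 5 = √11, so (α - 5)² = 11, giving α² - 10α + 14 = 0. Degree 2 and α ∉ ℚ, so this is the minimal polynomial.

Minimal polynomial: x² - 10x + 14


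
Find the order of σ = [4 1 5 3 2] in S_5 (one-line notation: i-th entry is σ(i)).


Cycle decomposition: (1 4 3 5 2)
Cycle lengths: 5
Order = lcm(5) = 5

ord(σ) = 5


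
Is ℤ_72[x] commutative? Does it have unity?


ℤ_72 has zero divisors (2·36 ≡ 0), and these lift to constant zero divisors in ℤ_72[x]; so not an integral domain
Commutative: Yes
Integral domain: No
Has unity: Yes

ℤ_72[x]: Commutative=Yes, Unity=Yes


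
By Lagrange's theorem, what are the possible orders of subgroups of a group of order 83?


Lagrange's theorem: |H| divides |G|
|G| = 83
Divisors of 83: 1, 83

Possible subgroup orders: {1, 83}


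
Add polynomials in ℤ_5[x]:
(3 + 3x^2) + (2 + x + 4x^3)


Add coefficients mod 5:
x^0: 3 + 2 = 0 (mod 5)
x^1: 0 + 1 = 1 (mod 5)
x^2: 3 + 0 = 3 (mod 5)
x^3: 0 + 4 = 4 (mod 5)
Result: x + 3x^2 + 4x^3

f + g = x + 3x^2 + 4x^3


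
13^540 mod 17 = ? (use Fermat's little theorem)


Fermat's little theorem: if p is prime and gcd(a,p)=1, then a^(p-1) ≡ 1 (mod p)
p = 17 is prime, gcd(13,17) = 1
Reduce exponent: 540 mod 16 = 12
So 13^540 ≡ 13^12 (mod 17)
13^12 mod 17 = 1

13^540 ≡ 1 (mod 17)


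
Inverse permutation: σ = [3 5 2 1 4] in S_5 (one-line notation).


To find σ⁻¹, swap domain and range:
σ(1) = 3 → σ⁻¹(3) = 1
σ(2) = 5 → σ⁻¹(5) = 2
σ(3) = 2 → σ⁻¹(2) = 3
σ(4) = 1 → σ⁻¹(1) = 4
σ(5) = 4 → σ⁻¹(4) = 5

σ⁻¹ = [4 3 1 5 2]


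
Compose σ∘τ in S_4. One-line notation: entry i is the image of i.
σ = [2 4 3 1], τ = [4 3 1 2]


σ∘τ: apply τ first, then σ
1 →τ 4 →σ 1
2 →τ 3 →σ 3
3 →τ 1 →σ 2
4 →τ 2 →σ 4

σ∘τ = [1 3 2 4]


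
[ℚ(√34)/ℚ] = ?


√34 has minimal polynomial x² - 34 (irreducible over ℚ since 34 is squarefree)

[ℚ(√34)/ℚ] = 2


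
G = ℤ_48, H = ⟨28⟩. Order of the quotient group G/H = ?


|⟨28⟩| = n / gcd(28, 48) = 48 / 4 = 12
H is normal (ℤ_48 is abelian).
|G/H| = |G| / |H| = 48 / 12 = 4

|G/H| = 4


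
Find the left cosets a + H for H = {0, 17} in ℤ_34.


H = {0, 17}, |H| = 2
Number of cosets = |G|/|H| = 34/2 = 17
0 + H = {0, 17}
1 + H = {1, 18}
2 + H = {2, 19}
3 + H = {3, 20}
4 + H = {4, 21}
5 + H = {5, 22}
6 + H = {6, 23}
7 + H = {7, 24}
8 + H = {8, 25}
9 + H = {9, 26}
10 + H = {10, 27}
11 + H = {11, 28}
12 + H = {12, 29}
13 + H = {13, 30}
14 + H = {14, 31}
15 + H = {15, 32}
16 + H = {16, 33}

Cosets: 0+H={0,17}; 1+H={1,18}; 2+H={2,19}; 3+H={3,20}; 4+H={4,21}; 5+H={5,22}; 6+H={6,23}; 7+H={7,24}; 8+H={8,25}; 9+H={9,26}; 10+H={10,27}; 11+H={11,28}; 12+H={12,29}; 13+H={13,30}; 14+H={14,31}; 15+H={15,32}; 16+H={16,33}


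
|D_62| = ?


|D_n| = 2n (n rotations and n reflections)
|D_62| = 2×62 = 124

|D_62| = 124


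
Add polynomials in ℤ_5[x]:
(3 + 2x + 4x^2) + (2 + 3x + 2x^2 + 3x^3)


Add coefficients mod 5:
x^0: 3 + 2 = 0 (mod 5)
x^1: 2 + 3 = 0 (mod 5)
x^2: 4 + 2 = 1 (mod 5)
x^3: 0 + 3 = 3 (mod 5)
Result: x^2 + 3x^3

f + g = x^2 + 3x^3


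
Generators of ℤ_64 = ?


g generates ℤ_n iff gcd(g,n) = 1
Prime factors of 64: 2
Generators are g ∈ {1,...,63} not divisible by any of these primes.
Generators: {1, 3, 5, 7, 9, 11, 13, 15, 17, 19, 21, 23, 25, 27, 29, 31, 33, 35, 37, 39, 41, 43, 45, 47, 49, 51, 53, 55, 57, 59, 61, 63}
Number of generators = φ(64) = 32

Generators of ℤ_64 = {1, 3, 5, 7, 9, 11, 13, 15, 17, 19, 21, 23, 25, 27, 29, 31, 33, 35, 37, 39, 41, 43, 45, 47, 49, 51, 53, 55, 57, 59, 61, 63}


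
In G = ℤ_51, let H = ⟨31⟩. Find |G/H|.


|⟨31⟩| = n / gcd(31, 51) = 51 / 1 = 51
H is normal (ℤ_51 is abelian).
|G/H| = |G| / |H| = 51 / 51 = 1

|G/H| = 1


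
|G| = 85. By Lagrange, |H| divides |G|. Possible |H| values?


Lagrange's theorem: |H| divides |G|
|G| = 85
Divisors of 85: 1, 5, 17, 85

Possible subgroup orders: {1, 5, 17, 85}


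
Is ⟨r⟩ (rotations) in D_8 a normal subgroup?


H = ⟨r⟩ (rotations) in D_8
The rotation subgroup ⟨r⟩ has index 2 in D_8, so it is normal

Yes, normal subgroup


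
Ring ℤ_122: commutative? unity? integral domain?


ℤ_122 is a commutative ring with unity 1; 122 = 2×61 is composite, so 2·61 ≡ 0 gives zero divisors (not an integral domain)
Commutative: Yes
Integral domain: No
Has unity: Yes

ℤ_122: Commutative=Yes, Unity=Yes


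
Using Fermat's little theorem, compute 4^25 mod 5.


Fermat's little theorem: if p is prime and gcd(a,p)=1, then a^(p-1) ≡ 1 (mod p)
p = 5 is prime, gcd(4,5) = 1
Reduce exponent: 25 mod 4 = 1
So 4^25 ≡ 4^1 (mod 5)
4^1 mod 5 = 4

4^25 ≡ 4 (mod 5)


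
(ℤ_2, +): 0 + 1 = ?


Operation: addition mod 2
0 + 1 = (a + b) mod 2 with a = 0, b = 1

0 + 1 = 1


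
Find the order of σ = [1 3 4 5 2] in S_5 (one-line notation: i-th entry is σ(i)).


Cycle decomposition: (2 3 4 5)
Cycle lengths: 4
Order = lcm(4) = 4

ord(σ) = 4


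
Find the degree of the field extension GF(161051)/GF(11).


GF(161051) = GF(11^5), so the extension degree is 5

[GF(161051)/GF(11)] = 5


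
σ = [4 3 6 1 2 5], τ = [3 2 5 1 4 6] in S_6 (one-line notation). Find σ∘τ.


σ∘τ: apply τ first, then σ
1 →τ 3 →σ 6
2 →τ 2 →σ 3
3 →τ 5 →σ 2
4 →τ 1 →σ 4
5 →τ 4 →σ 1
6 →τ 6 →σ 5

σ∘τ = [6 3 2 4 1 5]


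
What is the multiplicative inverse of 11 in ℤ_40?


Use the extended Euclidean algorithm to write 1 = 11·s + 40·t; then s mod 40 is the inverse.
Euclidean algorithm:
  11 = 0·40 + 11
  40 = 3·11 + 7
  11 = 1·7 + 4
  7 = 1·4 + 3
  4 = 1·3 + 1
  3 = 3·1 + 0
gcd(11,40) = 1
Back-substitution gives: 11·(11) + 40·(-3) = 1
So 11⁻¹ ≡ 11 ≡ 11 (mod 40)
Check: 11 × 11 = 121 ≡ 1 (mod 40) ✓

11⁻¹ ≡ 11 (mod 40)


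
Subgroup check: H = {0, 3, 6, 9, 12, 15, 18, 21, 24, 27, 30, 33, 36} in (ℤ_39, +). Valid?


Subgroup test for H = {0, 3, 6, 9, 12, 15, 18, 21, 24, 27, 30, 33, 36} in (ℤ_39, +):
(1) 0 ∈ H? Yes
(2) Closure: for all a,b ∈ H, (a+b) mod 39 ∈ H? Yes
(3) Inverses: for all a ∈ H, -a mod 39 ∈ H? Yes

Yes, H is a subgroup of ℤ_39


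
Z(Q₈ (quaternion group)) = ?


Z(G) = {g ∈ G | gx = xg for all x ∈ G}
In Q₈ = {±1, ±i, ±j, ±k}, only ±1 commute with every element

Z(Q₈ (quaternion group)) = {1, -1}


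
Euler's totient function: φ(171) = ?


Factor n: 171 = 3^2 × 19
φ(n) = n · ∏(1 - 1/p) over distinct primes p | n
φ(171) = 171 · (1 - 1/3) · (1 - 1/19) = 108

φ(171) = 108


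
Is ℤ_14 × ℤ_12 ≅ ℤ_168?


Comparing ℤ_14 × ℤ_12 and ℤ_168:
gcd(14,12) = 2 ≠ 1. Max element order in ℤ_14×ℤ_12 is lcm(14,12) = 84 < 168, so it has no element of order 168

No, ℤ_14 × ℤ_12 ≇ ℤ_168


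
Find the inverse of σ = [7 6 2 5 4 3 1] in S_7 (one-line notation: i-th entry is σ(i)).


To find σ⁻¹, swap domain and range:
σ(1) = 7 → σ⁻¹(7) = 1
σ(2) = 6 → σ⁻¹(6) = 2
σ(3) = 2 → σ⁻¹(2) = 3
σ(4) = 5 → σ⁻¹(5) = 4
σ(5) = 4 → σ⁻¹(4) = 5
σ(6) = 3 → σ⁻¹(3) = 6
σ(7) = 1 → σ⁻¹(1) = 7

σ⁻¹ = [7 3 6 5 4 2 1]


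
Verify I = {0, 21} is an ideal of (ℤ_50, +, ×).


Check ideal conditions for I = {0, 21} in ℤ_50:
(1) I is an additive subgroup? No
(2) For r ∈ ℤ_50 and a ∈ I: r·a ∈ I? No  [counterexample: r=2, a=21, r·a mod 50 = 42 ∉ I]

No, I is not an ideal of ℤ_50


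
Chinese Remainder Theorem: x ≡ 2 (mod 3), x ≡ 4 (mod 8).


m₁ = 3, m₂ = 8, gcd = 1, so CRT applies. M = m₁·m₂ = 24
Let M₁ = M/m₁ = 8, M₂ = M/m₂ = 3
Find y₁ ≡ M₁⁻¹ (mod m₁): 8⁻¹ ≡ 2 (mod 3)
Find y₂ ≡ M₂⁻¹ (mod m₂): 3⁻¹ ≡ 3 (mod 8)
x = a₁·M₁·y₁ + a₂·M₂·y₂ = 2·8·2 + 4·3·3 = 68
Reduce mod 24: x ≡ 20
Check: 20 mod 3 = 2 ✓, 20 mod 8 = 4 ✓

x ≡ 20 (mod 24)


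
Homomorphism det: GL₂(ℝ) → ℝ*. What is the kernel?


Kernel = preimage of identity
ker(det) = {A | det(A) = 1} = SL₂(ℝ)

ker(det) = SL₂(ℝ)


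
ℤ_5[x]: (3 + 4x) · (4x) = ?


Expand and collect like terms; reduce coefficients mod 5:
x^0: 3·0 = 0 ≡ 0 (mod 5)
x^1: 3·4 + 4·0 = 12 ≡ 2 (mod 5)
x^2: 4·4 = 16 ≡ 1 (mod 5)
Result: 2x + x^2

f · g = 2x + x^2


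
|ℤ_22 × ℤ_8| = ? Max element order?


|ℤ_22 × ℤ_8| = 22 × 8 = 176
Max element order = lcm(22,8) = 88
Cyclic? No (gcd=2)

|ℤ_22×ℤ_8| = 176, max element order = 88


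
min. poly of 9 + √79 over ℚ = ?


Let α = 9 + √79. Then α - 9 = √79, so (α - 9)² = 79, giving α² - 18α + 2 = 0. Degree 2 and α ∉ ℚ, so this is the minimal polynomial.

Minimal polynomial: x² - 18x + 2


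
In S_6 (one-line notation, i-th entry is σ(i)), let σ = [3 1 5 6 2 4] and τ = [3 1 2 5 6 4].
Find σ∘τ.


σ∘τ: apply τ first, then σ
1 →τ 3 →σ 5
2 →τ 1 →σ 3
3 →τ 2 →σ 1
4 →τ 5 →σ 2
5 →τ 6 →σ 4
6 →τ 4 →σ 6

σ∘τ = [5 3 1 2 4 6]


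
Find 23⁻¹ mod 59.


Use the extended Euclidean algorithm to write 1 = 23·s + 59·t; then s mod 59 is the inverse.
Euclidean algorithm:
  23 = 0·59 + 23
  59 = 2·23 + 13
  23 = 1·13 + 10
  13 = 1·10 + 3
  10 = 3·3 + 1
  3 = 3·1 + 0
gcd(23,59) = 1
Back-substitution gives: 23·(18) + 59·(-7) = 1
So 23⁻¹ ≡ 18 ≡ 18 (mod 59)
Check: 23 × 18 = 414 ≡ 1 (mod 59) ✓

23⁻¹ ≡ 18 (mod 59)


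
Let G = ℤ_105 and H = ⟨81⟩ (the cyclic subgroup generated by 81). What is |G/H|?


|⟨81⟩| = n / gcd(81, 105) = 105 / 3 = 35
H is normal (ℤ_105 is abelian).
|G/H| = |G| / |H| = 105 / 35 = 3

|G/H| = 3


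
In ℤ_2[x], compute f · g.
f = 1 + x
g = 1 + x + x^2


Expand and collect like terms; reduce coefficients mod 2:
x^0: 1·1 = 1 ≡ 1 (mod 2)
x^1: 1·1 + 1·1 = 2 ≡ 0 (mod 2)
x^2: 1·1 + 1·1 = 2 ≡ 0 (mod 2)
x^3: 1·1 = 1 ≡ 1 (mod 2)
Result: 1 + x^3

f · g = 1 + x^3


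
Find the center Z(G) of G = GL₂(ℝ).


Z(G) = {g ∈ G | gx = xg for all x ∈ G}
Only scalar multiples of the identity commute with all invertible matrices

Z(GL₂(ℝ)) = {aI : a ∈ ℝ, a ≠ 0}


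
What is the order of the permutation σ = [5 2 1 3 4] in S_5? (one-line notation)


Cycle decomposition: (1 5 4 3)
Cycle lengths: 4
Order = lcm(4) = 4

ord(σ) = 4


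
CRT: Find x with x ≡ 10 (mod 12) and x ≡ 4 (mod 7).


m₁ = 12, m₂ = 7, gcd = 1, so CRT applies. M = m₁·m₂ = 84
Let M₁ = M/m₁ = 7, M₂ = M/m₂ = 12
Find y₁ ≡ M₁⁻¹ (mod m₁): 7⁻¹ ≡ 7 (mod 12)
Find y₂ ≡ M₂⁻¹ (mod m₂): 12⁻¹ ≡ 3 (mod 7)
x = a₁·M₁·y₁ + a₂·M₂·y₂ = 10·7·7 + 4·12·3 = 634
Reduce mod 84: x ≡ 46
Check: 46 mod 12 = 10 ✓, 46 mod 7 = 4 ✓

x ≡ 46 (mod 84)


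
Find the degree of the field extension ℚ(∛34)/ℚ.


∛34 has minimal polynomial x³ - 34 (irreducible over ℚ since 34 is not a perfect cube)

[ℚ(∛34)/ℚ] = 3


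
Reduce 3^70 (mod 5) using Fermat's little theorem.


Fermat's little theorem: if p is prime and gcd(a,p)=1, then a^(p-1) ≡ 1 (mod p)
p = 5 is prime, gcd(3,5) = 1
Reduce exponent: 70 mod 4 = 2
So 3^70 ≡ 3^2 (mod 5)
3^2 mod 5 = 4

3^70 ≡ 4 (mod 5)


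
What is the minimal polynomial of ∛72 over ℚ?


∛72 satisfies x³ - 72 = 0, irreducible over ℚ (no rational root; 72 is not a perfect cube)

Minimal polynomial: x³ - 72


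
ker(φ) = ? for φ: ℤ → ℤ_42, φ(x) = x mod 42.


Kernel = preimage of identity
ker(φ) = {x ∈ ℤ : x ≡ 0 (mod 42)} = 42ℤ = {0, ±42, ±84, ...}

ker(φ) = 42ℤ


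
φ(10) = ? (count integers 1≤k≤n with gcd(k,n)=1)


φ(n) = count of k ∈ {1,...,n} with gcd(k,n)=1
Coprimes to 10: {1, 3, 7, 9}
Count: 4

φ(10) = 4


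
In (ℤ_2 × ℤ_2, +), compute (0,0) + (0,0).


Operation: componentwise addition mod (2, 2)
(0,0) + (0,0) = ((a₁+b₁) mod 2, (a₂+b₂) mod 2) with a = (0,0), b = (0,0)

(0,0) + (0,0) = (0,0)


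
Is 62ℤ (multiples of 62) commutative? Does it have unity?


62ℤ is a commutative ring under +,× but has no multiplicative identity (1 ∉ 62ℤ); it has no zero divisors, but without unity it is not an integral domain
Commutative: Yes
Integral domain: No
Has unity: No

62ℤ (multiples of 62): Commutative=Yes, Unity=No


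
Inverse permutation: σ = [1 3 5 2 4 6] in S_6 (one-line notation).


To find σ⁻¹, swap domain and range:
σ(1) = 1 → σ⁻¹(1) = 1
σ(2) = 3 → σ⁻¹(3) = 2
σ(3) = 5 → σ⁻¹(5) = 3
σ(4) = 2 → σ⁻¹(2) = 4
σ(5) = 4 → σ⁻¹(4) = 5
σ(6) = 6 → σ⁻¹(6) = 6

σ⁻¹ = [1 4 2 5 3 6]


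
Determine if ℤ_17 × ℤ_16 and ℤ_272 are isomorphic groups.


Comparing ℤ_17 × ℤ_16 and ℤ_272:
gcd(17,16) = 1, so ℤ_17 × ℤ_16 ≅ ℤ_272 (CRT)

Yes, ℤ_17 × ℤ_16 ≅ ℤ_272


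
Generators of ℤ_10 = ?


g generates ℤ_n iff gcd(g,n) = 1
Checking each g ∈ {1,...,9}:
gcd(1,10) = 1
gcd(2,10) = 2
gcd(3,10) = 1
gcd(4,10) = 2
gcd(5,10) = 5
gcd(6,10) = 2
gcd(7,10) = 1
gcd(8,10) = 2
gcd(9,10) = 1
Generators: {1, 3, 7, 9}
Number of generators = φ(10) = 4

Generators of ℤ_10 = {1, 3, 7, 9}


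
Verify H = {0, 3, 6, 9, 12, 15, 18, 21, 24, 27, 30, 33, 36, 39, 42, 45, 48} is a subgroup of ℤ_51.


Subgroup test for H = {0, 3, 6, 9, 12, 15, 18, 21, 24, 27, 30, 33, 36, 39, 42, 45, 48} in (ℤ_51, +):
(1) 0 ∈ H? Yes
(2) Closure: for all a,b ∈ H, (a+b) mod 51 ∈ H? Yes
(3) Inverses: for all a ∈ H, -a mod 51 ∈ H? Yes

Yes, H is a subgroup of ℤ_51


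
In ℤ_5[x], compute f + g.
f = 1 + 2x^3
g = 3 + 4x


Add coefficients mod 5:
x^0: 1 + 3 = 4 (mod 5)
x^1: 0 + 4 = 4 (mod 5)
x^2: 0 + 0 = 0 (mod 5)
x^3: 2 + 0 = 2 (mod 5)
Result: 4 + 4x + 2x^3

f + g = 4 + 4x + 2x^3


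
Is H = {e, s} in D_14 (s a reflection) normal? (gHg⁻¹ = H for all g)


H = {e, s} in D_14 (s a reflection)
r·s·r⁻¹ = sr⁻² ≠ s for n ≥ 3, so {e, s} is not closed under conjugation

No, not a normal subgroup


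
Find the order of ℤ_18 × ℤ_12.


|A × B| = |A| · |B|
|ℤ_18 × ℤ_12| = 18 × 12 = 216

|ℤ_18 × ℤ_12| = 216


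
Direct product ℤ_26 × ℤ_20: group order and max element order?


|ℤ_26 × ℤ_20| = 26 × 20 = 520
Max element order = lcm(26,20) = 260
Cyclic? No (gcd=2)

|ℤ_26×ℤ_20| = 520, max element order = 260


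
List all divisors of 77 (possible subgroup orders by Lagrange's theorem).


Lagrange's theorem: |H| divides |G|
|G| = 77
Divisors of 77: 1, 7, 11, 77

Possible subgroup orders: {1, 7, 11, 77}


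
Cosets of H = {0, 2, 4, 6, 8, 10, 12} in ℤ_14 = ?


H = {0, 2, 4, 6, 8, 10, 12}, |H| = 7
Number of cosets = |G|/|H| = 14/7 = 2
0 + H = {0, 2, 4, 6, 8, 10, 12}
1 + H = {1, 3, 5, 7, 9, 11, 13}

Cosets: 0+H={0,2,4,6,8,10,12}; 1+H={1,3,5,7,9,11,13}


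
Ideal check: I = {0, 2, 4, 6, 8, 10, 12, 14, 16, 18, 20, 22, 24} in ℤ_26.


Check ideal conditions for I = {0, 2, 4, 6, 8, 10, 12, 14, 16, 18, 20, 22, 24} in ℤ_26:
(1) I is an additive subgroup? Yes
(2) For r ∈ ℤ_26 and a ∈ I: r·a ∈ I? Yes

Yes, I is an ideal of ℤ_26


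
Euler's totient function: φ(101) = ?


Factor n: 101 = 101
φ(n) = n · ∏(1 - 1/p) over distinct primes p | n
φ(101) = 101 · (1 - 1/101) = 100

φ(101) = 100


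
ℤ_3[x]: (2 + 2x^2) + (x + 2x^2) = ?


Add coefficients mod 3:
x^0: 2 + 0 = 2 (mod 3)
x^1: 0 + 1 = 1 (mod 3)
x^2: 2 + 2 = 1 (mod 3)
Result: 2 + x + x^2

f + g = 2 + x + x^2


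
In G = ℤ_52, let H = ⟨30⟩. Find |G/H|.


|⟨30⟩| = n / gcd(30, 52) = 52 / 2 = 26
H is normal (ℤ_52 is abelian).
|G/H| = |G| / |H| = 52 / 26 = 2

|G/H| = 2


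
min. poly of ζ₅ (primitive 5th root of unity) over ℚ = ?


ζ₅ is a root of Φ₅(x) = x⁴ + x³ + x² + x + 1, irreducible over ℚ

Minimal polynomial: x⁴ + x³ + x² + x + 1


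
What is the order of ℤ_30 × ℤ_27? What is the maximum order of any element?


|ℤ_30 × ℤ_27| = 30 × 27 = 810
Max element order = lcm(30,27) = 270
Cyclic? No (gcd=3)

|ℤ_30×ℤ_27| = 810, max element order = 270


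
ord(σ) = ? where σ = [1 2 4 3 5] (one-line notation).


Cycle decomposition: (3 4)
Cycle lengths: 2
Order = lcm(2) = 2

ord(σ) = 2


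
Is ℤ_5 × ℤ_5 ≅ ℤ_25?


Comparing ℤ_5 × ℤ_5 and ℤ_25:
gcd(5,5) = 5 ≠ 1. Max element order in ℤ_5×ℤ_5 is lcm(5,5) = 5 < 25, so it has no element of order 25

No, ℤ_5 × ℤ_5 ≇ ℤ_25


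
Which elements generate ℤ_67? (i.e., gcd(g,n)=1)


g generates ℤ_n iff gcd(g,n) = 1
Prime factors of 67: 67
Generators are g ∈ {1,...,66} not divisible by any of these primes.
Generators: {1, 2, 3, 4, 5, 6, 7, 8, 9, 10, 11, 12, 13, 14, 15, 16, 17, 18, 19, 20, 21, 22, 23, 24, 25, 26, 27, 28, 29, 30, 31, 32, 33, 34, 35, 36, 37, 38, 39, 40, 41, 42, 43, 44, 45, 46, 47, 48, 49, 50, 51, 52, 53, 54, 55, 56, 57, 58, 59, 60, 61, 62, 63, 64, 65, 66}
Number of generators = φ(67) = 66

Generators of ℤ_67 = {1, 2, 3, 4, 5, 6, 7, 8, 9, 10, 11, 12, 13, 14, 15, 16, 17, 18, 19, 20, 21, 22, 23, 24, 25, 26, 27, 28, 29, 30, 31, 32, 33, 34, 35, 36, 37, 38, 39, 40, 41, 42, 43, 44, 45, 46, 47, 48, 49, 50, 51, 52, 53, 54, 55, 56, 57, 58, 59, 60, 61, 62, 63, 64, 65, 66}


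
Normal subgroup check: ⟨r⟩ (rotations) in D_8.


H = ⟨r⟩ (rotations) in D_8
The rotation subgroup ⟨r⟩ has index 2 in D_8, so it is normal

Yes, normal subgroup


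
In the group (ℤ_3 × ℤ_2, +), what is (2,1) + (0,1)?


Operation: componentwise addition mod (3, 2)
(2,1) + (0,1) = ((a₁+b₁) mod 3, (a₂+b₂) mod 2) with a = (2,1), b = (0,1)

(2,1) + (0,1) = (2,0)


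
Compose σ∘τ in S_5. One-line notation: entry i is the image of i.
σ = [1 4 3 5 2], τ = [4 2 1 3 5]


σ∘τ: apply τ first, then σ
1 →τ 4 →σ 5
2 →τ 2 →σ 4
3 →τ 1 →σ 1
4 →τ 3 →σ 3
5 →τ 5 →σ 2

σ∘τ = [5 4 1 3 2]


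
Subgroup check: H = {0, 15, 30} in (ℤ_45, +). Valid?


Subgroup test for H = {0, 15, 30} in (ℤ_45, +):
(1) 0 ∈ H? Yes
(2) Closure: for all a,b ∈ H, (a+b) mod 45 ∈ H? Yes
(3) Inverses: for all a ∈ H, -a mod 45 ∈ H? Yes

Yes, H is a subgroup of ℤ_45


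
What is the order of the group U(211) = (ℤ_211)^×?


U(n) is the group of units mod n; |U(n)| = φ(n)
|U(211)| = φ(211) = 210

|U(211) = (ℤ_211)^×| = 210


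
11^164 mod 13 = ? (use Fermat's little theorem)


Fermat's little theorem: if p is prime and gcd(a,p)=1, then a^(p-1) ≡ 1 (mod p)
p = 13 is prime, gcd(11,13) = 1
Reduce exponent: 164 mod 12 = 8
So 11^164 ≡ 11^8 (mod 13)
11^8 mod 13 = 9

11^164 ≡ 9 (mod 13)


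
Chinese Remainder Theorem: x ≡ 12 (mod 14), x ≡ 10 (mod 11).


m₁ = 14, m₂ = 11, gcd = 1, so CRT applies. M = m₁·m₂ = 154
Let M₁ = M/m₁ = 11, M₂ = M/m₂ = 14
Find y₁ ≡ M₁⁻¹ (mod m₁): 11⁻¹ ≡ 9 (mod 14)
Find y₂ ≡ M₂⁻¹ (mod m₂): 14⁻¹ ≡ 4 (mod 11)
x = a₁·M₁·y₁ + a₂·M₂·y₂ = 12·11·9 + 10·14·4 = 1748
Reduce mod 154: x ≡ 54
Check: 54 mod 14 = 12 ✓, 54 mod 11 = 10 ✓

x ≡ 54 (mod 154)


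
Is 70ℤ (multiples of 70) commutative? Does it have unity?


70ℤ is a commutative ring under +,× but has no multiplicative identity (1 ∉ 70ℤ); it has no zero divisors, but without unity it is not an integral domain
Commutative: Yes
Integral domain: No
Has unity: No

70ℤ (multiples of 70): Commutative=Yes, Unity=No


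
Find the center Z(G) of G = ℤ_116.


Z(G) = {g ∈ G | gx = xg for all x ∈ G}
ℤ_116 is abelian, so Z(G) = G

Z(ℤ_116) = ℤ_116


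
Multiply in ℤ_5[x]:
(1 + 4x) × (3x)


Expand and collect like terms; reduce coefficients mod 5:
x^0: 1·0 = 0 ≡ 0 (mod 5)
x^1: 1·3 + 4·0 = 3 ≡ 3 (mod 5)
x^2: 4·3 = 12 ≡ 2 (mod 5)
Result: 3x + 2x^2

f · g = 3x + 2x^2


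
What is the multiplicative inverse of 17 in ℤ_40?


Use the extended Euclidean algorithm to write 1 = 17·s + 40·t; then s mod 40 is the inverse.
Euclidean algorithm:
  17 = 0·40 + 17
  40 = 2·17 + 6
  17 = 2·6 + 5
  6 = 1·5 + 1
  5 = 5·1 + 0
gcd(17,40) = 1
Back-substitution gives: 17·(-7) + 40·(3) = 1
So 17⁻¹ ≡ -7 ≡ 33 (mod 40)
Check: 17 × 33 = 561 ≡ 1 (mod 40) ✓

17⁻¹ ≡ 33 (mod 40)


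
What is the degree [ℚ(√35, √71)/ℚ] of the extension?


[ℚ(√35,√71):ℚ] = [ℚ(√35,√71):ℚ(√35)]·[ℚ(√35):ℚ] = 2·2 = 4

[ℚ(√35, √71)/ℚ] = 4


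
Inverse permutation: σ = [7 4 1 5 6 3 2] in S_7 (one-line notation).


To find σ⁻¹, swap domain and range:
σ(1) = 7 → σ⁻¹(7) = 1
σ(2) = 4 → σ⁻¹(4) = 2
σ(3) = 1 → σ⁻¹(1) = 3
σ(4) = 5 → σ⁻¹(5) = 4
σ(5) = 6 → σ⁻¹(6) = 5
σ(6) = 3 → σ⁻¹(3) = 6
σ(7) = 2 → σ⁻¹(2) = 7

σ⁻¹ = [3 7 6 2 4 5 1]


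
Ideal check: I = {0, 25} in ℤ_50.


Check ideal conditions for I = {0, 25} in ℤ_50:
(1) I is an additive subgroup? Yes
(2) For r ∈ ℤ_50 and a ∈ I: r·a ∈ I? Yes

Yes, I is an ideal of ℤ_50


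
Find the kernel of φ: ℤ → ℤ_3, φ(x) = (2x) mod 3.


Kernel = preimage of identity
ker(φ) = {x ∈ ℤ : 2x ≡ 0 (mod 3)}. gcd(2,3) = 1, so 2x ≡ 0 (mod 3) ⟺ x ≡ 0 (mod 3/1 = 3). Hence ker(φ) = 3ℤ

ker(φ) = 3ℤ


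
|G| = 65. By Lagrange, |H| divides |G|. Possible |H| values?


Lagrange's theorem: |H| divides |G|
|G| = 65
Divisors of 65: 1, 5, 13, 65

Possible subgroup orders: {1, 5, 13, 65}


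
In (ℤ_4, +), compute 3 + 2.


Operation: addition mod 4
3 + 2 = (a + b) mod 4 with a = 3, b = 2

3 + 2 = 1


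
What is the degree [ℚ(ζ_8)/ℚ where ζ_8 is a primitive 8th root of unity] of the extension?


[ℚ(ζ_n):ℚ] = deg Φ_n(x) = φ(n). Here φ(8) = 4

[ℚ(ζ_8)/ℚ where ζ_8 is a primitive 8th root of unity] = 4


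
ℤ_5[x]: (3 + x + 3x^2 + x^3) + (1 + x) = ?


Add coefficients mod 5:
x^0: 3 + 1 = 4 (mod 5)
x^1: 1 + 1 = 2 (mod 5)
x^2: 3 + 0 = 3 (mod 5)
x^3: 1 + 0 = 1 (mod 5)
Result: 4 + 2x + 3x^2 + x^3

f + g = 4 + 2x + 3x^2 + x^3


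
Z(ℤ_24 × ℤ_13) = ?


Z(G) = {g ∈ G | gx = xg for all x ∈ G}
Direct product of abelian groups is abelian, so Z(G) = G

Z(ℤ_24 × ℤ_13) = ℤ_24 × ℤ_13


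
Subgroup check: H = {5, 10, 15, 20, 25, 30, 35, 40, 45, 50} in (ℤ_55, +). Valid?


Subgroup test for H = {5, 10, 15, 20, 25, 30, 35, 40, 45, 50} in (ℤ_55, +):
(1) 0 ∈ H? No
(2) Closure: for all a,b ∈ H, (a+b) mod 55 ∈ H? No  [counterexample: 5 + 50 = 0 ∉ H]
(3) Inverses: for all a ∈ H, -a mod 55 ∈ H? Yes

No, H is not a subgroup of ℤ_55


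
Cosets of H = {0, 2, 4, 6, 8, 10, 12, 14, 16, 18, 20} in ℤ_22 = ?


H = {0, 2, 4, 6, 8, 10, 12, 14, 16, 18, 20}, |H| = 11
Number of cosets = |G|/|H| = 22/11 = 2
0 + H = {0, 2, 4, 6, 8, 10, 12, 14, 16, 18, 20}
1 + H = {1, 3, 5, 7, 9, 11, 13, 15, 17, 19, 21}

Cosets: 0+H={0,2,4,6,8,10,12,14,16,18,20}; 1+H={1,3,5,7,9,11,13,15,17,19,21}
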